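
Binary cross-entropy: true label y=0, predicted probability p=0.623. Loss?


BCE = -[y·ln(p) + (1-y)·ln(1-p)]
= -0 - 1·ln(1-0.623)
= -ln(0.377) = 0.9755

0.9755


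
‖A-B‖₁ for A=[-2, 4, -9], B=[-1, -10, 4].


d = |-2+ 1| + |4+ 10| + |-9-4|
  = 1 + 14 + 13
  = 28

28


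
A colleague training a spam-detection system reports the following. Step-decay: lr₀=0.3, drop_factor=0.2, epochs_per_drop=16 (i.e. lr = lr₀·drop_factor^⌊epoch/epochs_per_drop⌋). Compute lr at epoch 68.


n_drops = ⌊68/16⌋ = 4
lr = 0.3·0.2^4 = 0.3·0.0016 = 0.00048

0.00048


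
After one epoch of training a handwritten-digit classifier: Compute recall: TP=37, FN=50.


Recall = TP/(TP+FN)
= 37/(37+50)
= 37/87 = 42.53%

42.53%


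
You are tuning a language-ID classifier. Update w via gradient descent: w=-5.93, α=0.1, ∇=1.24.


w_new = w - α·∇
= -5.93 - 0.1·1.24
= -5.93 - 0.124
= -6.054

-6.054


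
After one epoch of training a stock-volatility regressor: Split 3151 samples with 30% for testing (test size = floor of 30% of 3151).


Test = ⌊3151·30/100⌋ = 945
Train = 3151 - 945 = 2206

Train: 2206, Test: 945


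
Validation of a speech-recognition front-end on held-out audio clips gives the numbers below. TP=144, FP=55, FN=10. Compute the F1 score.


Precision = 144/199 = 0.7236
Recall = 144/154 = 0.9351
F1 = 2·P·R/(P+R) = 2·TP/(2·TP+FP+FN) = 288/(288+55+10) = 288/353 = 0.8159

0.8159


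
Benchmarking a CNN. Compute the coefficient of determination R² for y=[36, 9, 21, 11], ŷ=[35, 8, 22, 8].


ȳ = 19.25
SS_res = Σ(y-ŷ)² = 12
SS_tot = Σ(y-ȳ)² = 456.75
R² = 1 - SS_res/SS_tot = 1 - 0.0263 = 0.9737

0.9737


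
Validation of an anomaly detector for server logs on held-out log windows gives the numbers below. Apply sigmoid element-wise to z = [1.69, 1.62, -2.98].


σ(1.69) = 1/(1+e^-1.69) = 0.8442
σ(1.62) = 1/(1+e^-1.62) = 0.8348
σ(-2.98) = 1/(1+e^2.98) = 0.0483
result = [0.8442, 0.8348, 0.0483]

[0.8442, 0.8348, 0.0483]


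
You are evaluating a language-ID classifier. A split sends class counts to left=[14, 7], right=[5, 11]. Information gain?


Parent = [19, 18], H_parent = 0.9995
H_left = 0.9183 (n=21), H_right = 0.896 (n=16)
H_children = (21/37)·0.9183 + (16/37)·0.896 = 0.9087
IG = 0.9995 - 0.9087 = 0.0908

0.0908


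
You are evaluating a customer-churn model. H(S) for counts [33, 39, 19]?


Probabilities: [33/91, 39/91, 19/91] ≈ [0.3626, 0.4286, 0.2088]
H = -((33/91)·log₂(33/91) + (39/91)·log₂(39/91) + (19/91)·log₂(19/91))
  = 1.5264 bits

1.5264 bits


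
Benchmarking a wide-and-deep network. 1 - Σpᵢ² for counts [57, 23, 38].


Probabilities: [57/118, 23/118, 38/118] ≈ [0.4831, 0.1949, 0.322]
Σpᵢ² = (3249 + 529 + 1444)/118² = 5222/13924
Gini = 1 - Σpᵢ² = 1 - 5222/13924 = 0.625

0.625


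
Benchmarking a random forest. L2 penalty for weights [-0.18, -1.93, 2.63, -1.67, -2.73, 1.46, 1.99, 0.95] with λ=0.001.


‖w‖₂² = (-0.18)² + (-1.93)² + (2.63)² + (-1.67)² + (-2.73)² + (1.46)² + (1.99)² + (0.95)²
     = 0.0324 + 3.7249 + 6.9169 + 2.7889 + 7.4529 + 2.1316 + 3.9601 + 0.9025
     = 27.9102
λ·‖w‖₂² = 0.001·27.9102 = 0.02791

0.02791


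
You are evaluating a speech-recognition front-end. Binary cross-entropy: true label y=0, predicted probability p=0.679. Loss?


BCE = -[y·ln(p) + (1-y)·ln(1-p)]
= -0 - 1·ln(1-0.679)
= -ln(0.321) = 1.1363

1.1363


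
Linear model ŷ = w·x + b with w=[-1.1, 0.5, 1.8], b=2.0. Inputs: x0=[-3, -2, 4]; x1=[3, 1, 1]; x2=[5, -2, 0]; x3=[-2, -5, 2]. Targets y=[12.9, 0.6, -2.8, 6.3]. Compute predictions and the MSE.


ŷ0 = (-1.1)·(-3) + (0.5)·(-2) + (1.8)·(4) + 2.0 = 11.5
ŷ1 = (-1.1)·(3) + (0.5)·(1) + (1.8)·(1) + 2.0 = 1.0
ŷ2 = (-1.1)·(5) + (0.5)·(-2) + (1.8)·(0) + 2.0 = -4.5
ŷ3 = (-1.1)·(-2) + (0.5)·(-5) + (1.8)·(2) + 2.0 = 5.3
errors² = [1.96, 0.16, 2.89, 1.0]
MSE = 6.0100/4 = 1.5025

1.5025


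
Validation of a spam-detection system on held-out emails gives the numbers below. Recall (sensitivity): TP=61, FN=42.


Recall = TP/(TP+FN)
= 61/(61+42)
= 61/103 = 59.22%

59.22%


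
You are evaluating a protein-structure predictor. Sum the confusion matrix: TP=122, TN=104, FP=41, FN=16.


Total = TP + TN + FP + FN
= 122 + 104 + 41 + 16
= 283
(Predicted positive: 163, predicted negative: 120)

283


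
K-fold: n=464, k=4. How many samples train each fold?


Fold size = 464/4 = 116
Training per fold = 464 - 116 = 348

348


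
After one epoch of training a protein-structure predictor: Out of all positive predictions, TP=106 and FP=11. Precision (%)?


Precision = TP/(TP+FP)
= 106/(106+11)
= 106/117 = 90.6%

90.6%


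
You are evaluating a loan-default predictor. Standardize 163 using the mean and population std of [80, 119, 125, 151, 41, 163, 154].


μ = 119, σ = 41.1027
z = (163 - 119)/41.1027 = 1.0705

1.0705


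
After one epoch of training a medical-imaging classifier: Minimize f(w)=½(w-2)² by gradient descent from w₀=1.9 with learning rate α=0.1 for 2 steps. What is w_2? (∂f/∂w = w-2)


step 1: grad = 1.9-2 = -0.1; w = 1.9 - 0.1·(-0.1) = 1.91
step 2: grad = 1.91-2 = -0.09; w = 1.91 - 0.1·(-0.09) = 1.919

1.919


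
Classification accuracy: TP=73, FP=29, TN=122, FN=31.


Accuracy = (TP+TN)/(TP+TN+FP+FN)
= (73+122)/(255)
= 195/255 = 76.47%

76.47%


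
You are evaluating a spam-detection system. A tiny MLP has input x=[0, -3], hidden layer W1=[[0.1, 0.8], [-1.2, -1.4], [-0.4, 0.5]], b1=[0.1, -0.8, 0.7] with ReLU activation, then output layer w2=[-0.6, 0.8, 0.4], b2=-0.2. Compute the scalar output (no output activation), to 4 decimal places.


z1[0] = (0.1)·(0) + (0.8)·(-3) + 0.1 = -2.3
z1[1] = (-1.2)·(0) + (-1.4)·(-3) - 0.8 = 3.4
z1[2] = (-0.4)·(0) + (0.5)·(-3) + 0.7 = -0.8
h = ReLU(z1) = [0.0, 3.4, 0.0]
output = (-0.6)·(0.0) + (0.8)·(3.4) + (0.4)·(0.0) - 0.2 = 2.52

2.52


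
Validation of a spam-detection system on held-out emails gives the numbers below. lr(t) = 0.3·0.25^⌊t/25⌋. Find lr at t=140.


n_drops = ⌊140/25⌋ = 5
lr = 0.3·0.25^5 = 0.3·0.0009765625 = 0.00029296875

0.00029296875


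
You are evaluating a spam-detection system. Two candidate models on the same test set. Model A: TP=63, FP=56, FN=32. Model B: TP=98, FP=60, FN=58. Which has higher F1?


Model A: P=63/119=0.5294, R=63/95=0.6632, F1=2PR/(P+R)=2TP/(2TP+FP+FN)=126/214=0.5888
Model B: P=98/158=0.6203, R=98/156=0.6282, F1=2PR/(P+R)=2TP/(2TP+FP+FN)=196/314=0.6242
0.5888 < 0.6242 → Model B

Model B


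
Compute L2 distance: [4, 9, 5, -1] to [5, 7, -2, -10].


d = √((4-5)² + (9-7)² + (5+ 2)² + (-1+ 10)²)
  = √(1 + 4 + 49 + 81)
  = √135 = 11.619

11.619


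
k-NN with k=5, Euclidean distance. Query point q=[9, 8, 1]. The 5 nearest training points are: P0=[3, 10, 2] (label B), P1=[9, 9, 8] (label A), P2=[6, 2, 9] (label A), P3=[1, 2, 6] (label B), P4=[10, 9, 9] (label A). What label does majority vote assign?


d(q,P0) = 6.4031  (label B)
d(q,P1) = 7.0711  (label A)
d(q,P2) = 10.4403  (label A)
d(q,P3) = 11.1803  (label B)
d(q,P4) = 8.124  (label A)
Votes: A=3, B=2
Majority → A

A


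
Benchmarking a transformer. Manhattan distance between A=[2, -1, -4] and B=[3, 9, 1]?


d = |2-3| + |-1-9| + |-4-1|
  = 1 + 10 + 5
  = 16

16


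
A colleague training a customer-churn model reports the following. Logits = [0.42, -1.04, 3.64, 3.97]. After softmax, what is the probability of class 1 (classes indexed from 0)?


Exponentials: e^0.42=1.522, e^-1.04=0.3535, e^3.64=38.0918, e^3.97=52.9845
Sum = 92.9518
Softmax = [0.0164, 0.0038, 0.4098, 0.57]
p[1] = 0.3535/92.9518 = 0.0038

0.0038


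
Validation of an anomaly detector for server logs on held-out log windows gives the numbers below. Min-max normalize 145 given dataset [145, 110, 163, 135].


min=110, max=163
(145-110)/(163-110) = 35/53 = 0.6604

0.6604


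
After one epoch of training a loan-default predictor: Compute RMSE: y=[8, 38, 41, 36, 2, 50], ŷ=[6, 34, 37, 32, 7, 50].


MSE = 77/6 = 12.8333
RMSE = √(77/6) = 3.5824

3.5824


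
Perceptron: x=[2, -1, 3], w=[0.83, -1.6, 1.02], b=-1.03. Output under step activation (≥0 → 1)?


z = (2)·(0.83) + (-1)·(-1.6) + (3)·(1.02) - 1.03
  = 5.29
step(z) = 1 (z≥0)

1


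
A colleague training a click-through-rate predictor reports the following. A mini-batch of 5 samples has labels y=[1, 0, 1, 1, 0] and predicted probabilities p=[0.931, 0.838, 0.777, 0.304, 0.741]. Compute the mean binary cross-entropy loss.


L[0] = -ln(0.931) = 0.0715
L[1] = -ln(1-0.838) = -ln(0.162) = 1.8202
L[2] = -ln(0.777) = 0.2523
L[3] = -ln(0.304) = 1.1907
L[4] = -ln(1-0.741) = -ln(0.259) = 1.3509
mean = (0.0715 + 1.8202 + 0.2523 + 1.1907 + 1.3509)/5 = 0.9371

0.9371


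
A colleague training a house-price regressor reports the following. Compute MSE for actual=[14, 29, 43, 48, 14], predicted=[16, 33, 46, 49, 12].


Squared errors: (14-16)²=4, (29-33)²=16, (43-46)²=9, (48-49)²=1, (14-12)²=4
Sum = 34
MSE = 34/5 = 34/5

34/5


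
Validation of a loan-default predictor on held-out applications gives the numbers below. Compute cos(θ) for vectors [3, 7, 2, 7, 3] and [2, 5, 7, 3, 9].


A·B = 3·2 + 7·5 + 2·7 + 7·3 + 3·9 = 103
‖A‖ = √120 = 10.9545, ‖B‖ = √168 = 12.9615
cos = 103/(√120·√168) = 103/√20160 = 0.7254

0.7254


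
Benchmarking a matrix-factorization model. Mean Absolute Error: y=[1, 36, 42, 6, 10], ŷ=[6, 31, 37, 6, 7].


Absolute errors: |1-6|=5, |36-31|=5, |42-37|=5, |6-6|=0, |10-7|=3
Sum = 18
MAE = 18/5 = 18/5

18/5


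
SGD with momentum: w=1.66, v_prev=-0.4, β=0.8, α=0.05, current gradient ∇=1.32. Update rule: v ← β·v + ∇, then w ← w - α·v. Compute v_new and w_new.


v_new = 0.8·-0.4 + 1.32 = -0.32 + 1.32 = 1
w_new = 1.66 - 0.05·1 = 1.66 - 0.05 = 1.61

v_new=1, w_new=1.61


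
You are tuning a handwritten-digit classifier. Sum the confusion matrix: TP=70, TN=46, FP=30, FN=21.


Total = TP + TN + FP + FN
= 70 + 46 + 30 + 21
= 167
(Predicted positive: 100, predicted negative: 67)

167


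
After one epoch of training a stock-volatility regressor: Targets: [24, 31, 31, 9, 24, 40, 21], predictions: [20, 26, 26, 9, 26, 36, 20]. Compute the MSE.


Squared errors: (24-20)²=16, (31-26)²=25, (31-26)²=25, (9-9)²=0, (24-26)²=4, (40-36)²=16, (21-20)²=1
Sum = 87
MSE = 87/7 = 87/7

87/7


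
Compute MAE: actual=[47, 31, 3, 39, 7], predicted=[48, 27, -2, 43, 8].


Absolute errors: |47-48|=1, |31-27|=4, |3+ 2|=5, |39-43|=4, |7-8|=1
Sum = 15
MAE = 15/5 = 3

3


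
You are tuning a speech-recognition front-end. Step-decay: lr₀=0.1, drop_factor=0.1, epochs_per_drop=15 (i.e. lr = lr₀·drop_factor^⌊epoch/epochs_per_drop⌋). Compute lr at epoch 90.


n_drops = ⌊90/15⌋ = 6
lr = 0.1·0.1^6 = 0.1·0.000001 = 0.0000001

0.0000001


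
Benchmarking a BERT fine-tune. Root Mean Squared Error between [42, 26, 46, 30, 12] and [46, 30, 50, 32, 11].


MSE = 53/5 = 10.6
RMSE = √(53/5) = 3.2558

3.2558


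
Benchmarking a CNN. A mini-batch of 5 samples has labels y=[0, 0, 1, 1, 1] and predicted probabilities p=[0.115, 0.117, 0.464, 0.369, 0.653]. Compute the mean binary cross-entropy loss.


L[0] = -ln(1-0.115) = -ln(0.885) = 0.1222
L[1] = -ln(1-0.117) = -ln(0.883) = 0.1244
L[2] = -ln(0.464) = 0.7679
L[3] = -ln(0.369) = 0.997
L[4] = -ln(0.653) = 0.4262
mean = (0.1222 + 0.1244 + 0.7679 + 0.997 + 0.4262)/5 = 0.4875

0.4875


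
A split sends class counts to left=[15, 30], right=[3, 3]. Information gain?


Parent = [18, 33], H_parent = 0.9367
H_left = 0.9183 (n=45), H_right = 1 (n=6)
H_children = (45/51)·0.9183 + (6/51)·1 = 0.9279
IG = 0.9367 - 0.9279 = 0.0088

0.0088


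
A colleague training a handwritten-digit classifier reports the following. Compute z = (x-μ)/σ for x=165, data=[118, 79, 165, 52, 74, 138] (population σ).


μ = 104.3333, σ = 39.3729
z = (165 - 104.3333)/39.3729 = 1.5408

1.5408


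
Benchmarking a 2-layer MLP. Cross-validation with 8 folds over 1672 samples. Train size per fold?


Fold size = 1672/8 = 209
Training per fold = 1672 - 209 = 1463

1463


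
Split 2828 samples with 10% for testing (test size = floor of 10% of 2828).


Test = ⌊2828·10/100⌋ = 282
Train = 2828 - 282 = 2546

Train: 2546, Test: 282


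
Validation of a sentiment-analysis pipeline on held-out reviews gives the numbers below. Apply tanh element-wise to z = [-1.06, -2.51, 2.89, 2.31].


tanh(-1.06) = -0.7857
tanh(-2.51) = -0.9869
tanh(2.89) = 0.9938
tanh(2.31) = 0.9805
result = [-0.7857, -0.9869, 0.9938, 0.9805]

[-0.7857, -0.9869, 0.9938, 0.9805]


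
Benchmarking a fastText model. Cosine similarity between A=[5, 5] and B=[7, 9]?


A·B = 5·7 + 5·9 = 80
‖A‖ = √50 = 7.0711, ‖B‖ = √130 = 11.4018
cos = 80/(√50·√130) = 80/√6500 = 0.9923

0.9923


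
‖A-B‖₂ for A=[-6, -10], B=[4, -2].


d = √((-6-4)² + (-10+ 2)²)
  = √(100 + 64)
  = √164 = 12.8062

12.8062


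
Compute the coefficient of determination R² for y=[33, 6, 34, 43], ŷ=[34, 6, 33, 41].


ȳ = 29
SS_res = Σ(y-ŷ)² = 6
SS_tot = Σ(y-ȳ)² = 766
R² = 1 - SS_res/SS_tot = 1 - 0.0078 = 0.9922

0.9922


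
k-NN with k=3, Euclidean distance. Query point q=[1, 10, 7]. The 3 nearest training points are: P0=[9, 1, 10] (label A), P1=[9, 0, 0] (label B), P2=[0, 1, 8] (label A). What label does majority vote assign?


d(q,P0) = 12.4097  (label A)
d(q,P1) = 14.5945  (label B)
d(q,P2) = 9.1104  (label A)
Votes: A=2, B=1
Majority → A

A


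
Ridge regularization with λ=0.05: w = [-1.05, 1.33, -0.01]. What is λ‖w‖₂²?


‖w‖₂² = (-1.05)² + (1.33)² + (-0.01)²
     = 1.1025 + 1.7689 + 0.0001
     = 2.8715
λ·‖w‖₂² = 0.05·2.8715 = 0.143575

0.143575


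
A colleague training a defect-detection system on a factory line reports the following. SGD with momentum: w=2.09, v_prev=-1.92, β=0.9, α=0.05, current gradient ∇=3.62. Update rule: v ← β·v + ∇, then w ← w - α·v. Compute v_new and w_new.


v_new = 0.9·-1.92 + 3.62 = -1.728 + 3.62 = 1.892
w_new = 2.09 - 0.05·1.892 = 2.09 - 0.0946 = 1.9954

v_new=1.892, w_new=1.9954


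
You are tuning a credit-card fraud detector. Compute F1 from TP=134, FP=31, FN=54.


Precision = 134/165 = 0.8121
Recall = 134/188 = 0.7128
F1 = 2·P·R/(P+R) = 2·TP/(2·TP+FP+FN) = 268/(268+31+54) = 268/353 = 0.7592

0.7592


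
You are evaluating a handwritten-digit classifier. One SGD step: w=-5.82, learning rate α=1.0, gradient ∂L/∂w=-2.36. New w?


w_new = w - α·∇
= -5.82 - 1.0·-2.36
= -5.82 + 2.36
= -3.46

-3.46


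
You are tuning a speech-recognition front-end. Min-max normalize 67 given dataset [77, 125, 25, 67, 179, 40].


min=25, max=179
(67-25)/(179-25) = 42/154 = 0.2727

0.2727


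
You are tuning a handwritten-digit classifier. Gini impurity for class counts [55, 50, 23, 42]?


Probabilities: [55/170, 50/170, 23/170, 42/170] ≈ [0.3235, 0.2941, 0.1353, 0.2471]
Σpᵢ² = (3025 + 2500 + 529 + 1764)/170² = 7818/28900
Gini = 1 - Σpᵢ² = 1 - 7818/28900 = 0.7295

0.7295


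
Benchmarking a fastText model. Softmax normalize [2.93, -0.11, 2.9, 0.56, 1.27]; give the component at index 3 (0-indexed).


Exponentials: e^2.93=18.7276, e^-0.11=0.8958, e^2.9=18.1741, e^0.56=1.7507, e^1.27=3.5609
Sum = 43.1091
Softmax = [0.4344, 0.0208, 0.4216, 0.0406, 0.0826]
p[3] = 1.7507/43.1091 = 0.0406

0.0406


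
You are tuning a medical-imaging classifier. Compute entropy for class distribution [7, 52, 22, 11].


Probabilities: [7/92, 52/92, 22/92, 11/92] ≈ [0.0761, 0.5652, 0.2391, 0.1196]
H = -((7/92)·log₂(7/92) + (52/92)·log₂(52/92) + (22/92)·log₂(22/92) + (11/92)·log₂(11/92))
  = 1.608 bits

1.608 bits


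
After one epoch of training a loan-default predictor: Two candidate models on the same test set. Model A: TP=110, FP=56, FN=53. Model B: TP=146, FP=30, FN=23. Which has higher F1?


Model A: P=110/166=0.6627, R=110/163=0.6748, F1=2PR/(P+R)=2TP/(2TP+FP+FN)=220/329=0.6687
Model B: P=146/176=0.8295, R=146/169=0.8639, F1=2PR/(P+R)=2TP/(2TP+FP+FN)=292/345=0.8464
0.6687 < 0.8464 → Model B

Model B


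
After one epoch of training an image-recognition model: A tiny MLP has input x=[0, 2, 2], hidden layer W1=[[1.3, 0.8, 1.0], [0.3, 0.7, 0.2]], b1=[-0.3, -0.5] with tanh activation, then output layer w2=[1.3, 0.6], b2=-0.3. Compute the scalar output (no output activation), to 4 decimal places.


z1[0] = (1.3)·(0) + (0.8)·(2) + (1.0)·(2) - 0.3 = 3.3
z1[1] = (0.3)·(0) + (0.7)·(2) + (0.2)·(2) - 0.5 = 1.3
h = tanh(z1) = [0.9973, 0.8617]
output = (1.3)·(0.9973) + (0.6)·(0.8617) - 0.3 = 1.5135

1.5135


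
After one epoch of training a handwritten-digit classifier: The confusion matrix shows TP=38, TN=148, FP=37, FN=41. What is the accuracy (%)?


Accuracy = (TP+TN)/(TP+TN+FP+FN)
= (38+148)/(264)
= 186/264 = 70.45%

70.45%


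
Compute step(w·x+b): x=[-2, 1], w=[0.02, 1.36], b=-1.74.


z = (-2)·(0.02) + (1)·(1.36) - 1.74
  = -0.42
step(z) = 0 (z<0)

0


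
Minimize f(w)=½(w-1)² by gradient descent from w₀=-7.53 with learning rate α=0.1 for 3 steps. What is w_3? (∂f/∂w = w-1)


step 1: grad = -7.53-1 = -8.53; w = -7.53 - 0.1·(-8.53) = -6.677
step 2: grad = -6.677-1 = -7.677; w = -6.677 - 0.1·(-7.677) = -5.9093
step 3: grad = -5.9093-1 = -6.9093; w = -5.9093 - 0.1·(-6.9093) = -5.21837

-5.21837


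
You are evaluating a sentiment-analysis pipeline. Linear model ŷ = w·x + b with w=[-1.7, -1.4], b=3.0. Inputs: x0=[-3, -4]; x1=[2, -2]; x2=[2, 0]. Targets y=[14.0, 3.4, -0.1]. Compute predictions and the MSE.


ŷ0 = (-1.7)·(-3) + (-1.4)·(-4) + 3.0 = 13.7
ŷ1 = (-1.7)·(2) + (-1.4)·(-2) + 3.0 = 2.4
ŷ2 = (-1.7)·(2) + (-1.4)·(0) + 3.0 = -0.4
errors² = [0.09, 1.0, 0.09]
MSE = 1.1800/3 = 0.3933

0.3933


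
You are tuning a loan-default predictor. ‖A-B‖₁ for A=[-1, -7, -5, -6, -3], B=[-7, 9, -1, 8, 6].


d = |-1+ 7| + |-7-9| + |-5+ 1| + |-6-8| + |-3-6|
  = 6 + 16 + 4 + 14 + 9
  = 49

49


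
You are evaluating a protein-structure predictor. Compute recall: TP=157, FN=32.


Recall = TP/(TP+FN)
= 157/(157+32)
= 157/189 = 83.07%

83.07%


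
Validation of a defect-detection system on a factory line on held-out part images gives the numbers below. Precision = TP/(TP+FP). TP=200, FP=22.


Precision = TP/(TP+FP)
= 200/(200+22)
= 200/222 = 90.09%

90.09%


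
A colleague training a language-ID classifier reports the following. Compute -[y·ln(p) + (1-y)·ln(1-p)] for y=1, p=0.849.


BCE = -[y·ln(p) + (1-y)·ln(1-p)]
= -1·ln(0.849) - 0
= -ln(0.849) = 0.1637

0.1637


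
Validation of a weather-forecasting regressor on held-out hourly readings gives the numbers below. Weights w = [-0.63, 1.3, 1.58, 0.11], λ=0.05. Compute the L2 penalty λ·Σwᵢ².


‖w‖₂² = (-0.63)² + (1.3)² + (1.58)² + (0.11)²
     = 0.3969 + 1.69 + 2.4964 + 0.0121
     = 4.5954
λ·‖w‖₂² = 0.05·4.5954 = 0.22977

0.22977


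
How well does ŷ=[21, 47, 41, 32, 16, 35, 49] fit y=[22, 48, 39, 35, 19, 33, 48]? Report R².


ȳ = 34.8571
SS_res = Σ(y-ŷ)² = 29
SS_tot = Σ(y-ȳ)² = 782.86
R² = 1 - SS_res/SS_tot = 1 - 0.037 = 0.963

0.963


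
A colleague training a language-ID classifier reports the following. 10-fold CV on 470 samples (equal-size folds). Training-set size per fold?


Fold size = 470/10 = 47
Training per fold = 470 - 47 = 423

423


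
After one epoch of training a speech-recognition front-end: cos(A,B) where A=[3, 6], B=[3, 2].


A·B = 3·3 + 6·2 = 21
‖A‖ = √45 = 6.7082, ‖B‖ = √13 = 3.6056
cos = 21/(√45·√13) = 21/√585 = 0.8682

0.8682


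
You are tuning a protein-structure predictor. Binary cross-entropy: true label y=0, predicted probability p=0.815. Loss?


BCE = -[y·ln(p) + (1-y)·ln(1-p)]
= -0 - 1·ln(1-0.815)
= -ln(0.185) = 1.6874

1.6874


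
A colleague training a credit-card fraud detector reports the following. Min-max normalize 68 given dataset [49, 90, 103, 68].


min=49, max=103
(68-49)/(103-49) = 19/54 = 0.3519

0.3519


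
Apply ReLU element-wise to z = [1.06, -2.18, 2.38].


ReLU(1.06) = max(0, 1.06) = 1.06
ReLU(-2.18) = max(0, -2.18) = 0.0
ReLU(2.38) = max(0, 2.38) = 2.38
result = [1.06, 0.0, 2.38]

[1.06, 0.0, 2.38]


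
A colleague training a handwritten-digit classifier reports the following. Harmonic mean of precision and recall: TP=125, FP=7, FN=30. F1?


Precision = 125/132 = 0.947
Recall = 125/155 = 0.8065
F1 = 2·P·R/(P+R) = 2·TP/(2·TP+FP+FN) = 250/(250+7+30) = 250/287 = 0.8711

0.8711


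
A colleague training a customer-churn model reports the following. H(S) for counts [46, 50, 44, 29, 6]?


Probabilities: [46/175, 50/175, 44/175, 29/175, 6/175] ≈ [0.2629, 0.2857, 0.2514, 0.1657, 0.0343]
H = -((46/175)·log₂(46/175) + (50/175)·log₂(50/175) + (44/175)·log₂(44/175) + (29/175)·log₂(29/175) + (6/175)·log₂(6/175))
  = 2.1205 bits

2.1205 bits


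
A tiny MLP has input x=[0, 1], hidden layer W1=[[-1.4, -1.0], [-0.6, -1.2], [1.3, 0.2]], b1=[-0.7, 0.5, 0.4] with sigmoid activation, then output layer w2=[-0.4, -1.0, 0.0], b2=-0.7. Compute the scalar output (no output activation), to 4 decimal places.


z1[0] = (-1.4)·(0) + (-1.0)·(1) - 0.7 = -1.7
z1[1] = (-0.6)·(0) + (-1.2)·(1) + 0.5 = -0.7
z1[2] = (1.3)·(0) + (0.2)·(1) + 0.4 = 0.6
h = sigmoid(z1) = [0.1545, 0.3318, 0.6457]
output = (-0.4)·(0.1545) + (-1.0)·(0.3318) + (0.0)·(0.6457) - 0.7 = -1.0936

-1.0936


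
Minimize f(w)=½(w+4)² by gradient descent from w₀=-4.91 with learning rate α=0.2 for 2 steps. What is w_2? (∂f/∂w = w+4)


step 1: grad = -4.91+4 = -0.91; w = -4.91 - 0.2·(-0.91) = -4.728
step 2: grad = -4.728+4 = -0.728; w = -4.728 - 0.2·(-0.728) = -4.5824

-4.5824


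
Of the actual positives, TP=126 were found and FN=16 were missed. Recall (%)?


Recall = TP/(TP+FN)
= 126/(126+16)
= 126/142 = 88.73%

88.73%


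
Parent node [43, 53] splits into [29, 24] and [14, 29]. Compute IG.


Parent = [43, 53], H_parent = 0.9922
H_left = 0.9936 (n=53), H_right = 0.9103 (n=43)
H_children = (53/96)·0.9936 + (43/96)·0.9103 = 0.9563
IG = 0.9922 - 0.9563 = 0.0359

0.0359


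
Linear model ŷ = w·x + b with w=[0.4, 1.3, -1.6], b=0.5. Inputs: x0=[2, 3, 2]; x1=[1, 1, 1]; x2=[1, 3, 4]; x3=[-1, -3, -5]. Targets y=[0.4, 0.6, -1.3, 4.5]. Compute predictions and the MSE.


ŷ0 = (0.4)·(2) + (1.3)·(3) + (-1.6)·(2) + 0.5 = 2.0
ŷ1 = (0.4)·(1) + (1.3)·(1) + (-1.6)·(1) + 0.5 = 0.6
ŷ2 = (0.4)·(1) + (1.3)·(3) + (-1.6)·(4) + 0.5 = -1.6
ŷ3 = (0.4)·(-1) + (1.3)·(-3) + (-1.6)·(-5) + 0.5 = 4.2
errors² = [2.56, 0.0, 0.09, 0.09]
MSE = 2.7400/4 = 0.685

0.685


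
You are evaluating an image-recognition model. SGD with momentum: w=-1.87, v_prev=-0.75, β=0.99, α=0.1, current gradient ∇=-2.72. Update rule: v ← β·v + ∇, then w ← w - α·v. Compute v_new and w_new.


v_new = 0.99·-0.75 - 2.72 = -0.7425 - 2.72 = -3.4625
w_new = -1.87 - 0.1·-3.4625 = -1.87 + 0.34625 = -1.52375

v_new=-3.4625, w_new=-1.52375


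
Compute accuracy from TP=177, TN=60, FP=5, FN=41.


Accuracy = (TP+TN)/(TP+TN+FP+FN)
= (177+60)/(283)
= 237/283 = 83.75%

83.75%


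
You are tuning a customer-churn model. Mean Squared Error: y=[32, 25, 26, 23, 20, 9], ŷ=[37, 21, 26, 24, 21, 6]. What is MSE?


Squared errors: (32-37)²=25, (25-21)²=16, (26-26)²=0, (23-24)²=1, (20-21)²=1, (9-6)²=9
Sum = 52
MSE = 52/6 = 26/3

26/3


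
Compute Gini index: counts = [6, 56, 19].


Probabilities: [6/81, 56/81, 19/81] ≈ [0.0741, 0.6914, 0.2346]
Σpᵢ² = (36 + 3136 + 361)/81² = 3533/6561
Gini = 1 - Σpᵢ² = 1 - 3533/6561 = 0.4615

0.4615


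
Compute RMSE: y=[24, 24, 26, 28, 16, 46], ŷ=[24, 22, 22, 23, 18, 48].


MSE = 53/6 = 8.8333
RMSE = √(53/6) = 2.9721

2.9721


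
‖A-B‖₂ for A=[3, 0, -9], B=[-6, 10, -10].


d = √((3+ 6)² + (0-10)² + (-9+ 10)²)
  = √(81 + 100 + 1)
  = √182 = 13.4907

13.4907


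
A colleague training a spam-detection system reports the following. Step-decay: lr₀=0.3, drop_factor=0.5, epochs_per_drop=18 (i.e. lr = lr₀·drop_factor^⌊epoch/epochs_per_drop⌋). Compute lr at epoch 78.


n_drops = ⌊78/18⌋ = 4
lr = 0.3·0.5^4 = 0.3·0.0625 = 0.01875

0.01875


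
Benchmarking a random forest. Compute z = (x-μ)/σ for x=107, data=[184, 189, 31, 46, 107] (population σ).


μ = 111.4, σ = 66.4126
z = (107 - 111.4)/66.4126 = -0.0663

-0.0663


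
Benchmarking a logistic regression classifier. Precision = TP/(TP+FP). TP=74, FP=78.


Precision = TP/(TP+FP)
= 74/(74+78)
= 74/152 = 48.68%

48.68%


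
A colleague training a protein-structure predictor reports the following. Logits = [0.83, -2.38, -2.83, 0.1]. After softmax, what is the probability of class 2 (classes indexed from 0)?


Exponentials: e^0.83=2.2933, e^-2.38=0.0926, e^-2.83=0.059, e^0.1=1.1052
Sum = 3.5501
Softmax = [0.646, 0.0261, 0.0166, 0.3113]
p[2] = 0.059/3.5501 = 0.0166

0.0166


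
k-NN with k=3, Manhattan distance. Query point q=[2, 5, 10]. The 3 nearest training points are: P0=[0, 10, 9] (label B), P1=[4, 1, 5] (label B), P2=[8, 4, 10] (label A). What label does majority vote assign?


d(q,P0) = 8  (label B)
d(q,P1) = 11  (label B)
d(q,P2) = 7  (label A)
Votes: A=1, B=2
Majority → B

B


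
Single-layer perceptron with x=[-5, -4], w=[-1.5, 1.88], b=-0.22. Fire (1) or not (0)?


z = (-5)·(-1.5) + (-4)·(1.88) - 0.22
  = -0.24
step(z) = 0 (z<0)

0


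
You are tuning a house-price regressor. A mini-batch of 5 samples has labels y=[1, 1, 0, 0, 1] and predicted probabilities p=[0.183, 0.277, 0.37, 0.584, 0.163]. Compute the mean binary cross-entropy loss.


L[0] = -ln(0.183) = 1.6983
L[1] = -ln(0.277) = 1.2837
L[2] = -ln(1-0.37) = -ln(0.63) = 0.462
L[3] = -ln(1-0.584) = -ln(0.416) = 0.8771
L[4] = -ln(0.163) = 1.814
mean = (1.6983 + 1.2837 + 0.462 + 0.8771 + 1.814)/5 = 1.227

1.227


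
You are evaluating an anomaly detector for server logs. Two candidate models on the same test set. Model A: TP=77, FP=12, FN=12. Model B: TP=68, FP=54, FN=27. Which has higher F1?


Model A: P=77/89=0.8652, R=77/89=0.8652, F1=2PR/(P+R)=2TP/(2TP+FP+FN)=154/178=0.8652
Model B: P=68/122=0.5574, R=68/95=0.7158, F1=2PR/(P+R)=2TP/(2TP+FP+FN)=136/217=0.6267
0.8652 > 0.6267 → Model A

Model A


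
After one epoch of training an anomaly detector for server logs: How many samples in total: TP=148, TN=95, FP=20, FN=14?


Total = TP + TN + FP + FN
= 148 + 95 + 20 + 14
= 277
(Predicted positive: 168, predicted negative: 109)

277


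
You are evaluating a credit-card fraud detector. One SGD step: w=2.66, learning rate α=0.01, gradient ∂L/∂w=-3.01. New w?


w_new = w - α·∇
= 2.66 - 0.01·-3.01
= 2.66 + 0.0301
= 2.6901

2.6901


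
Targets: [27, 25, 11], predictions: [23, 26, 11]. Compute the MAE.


Absolute errors: |27-23|=4, |25-26|=1, |11-11|=0
Sum = 5
MAE = 5/3 = 5/3

5/3


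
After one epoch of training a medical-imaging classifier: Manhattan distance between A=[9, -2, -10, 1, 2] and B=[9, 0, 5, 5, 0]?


d = |9-9| + |-2-0| + |-10-5| + |1-5| + |2-0|
  = 0 + 2 + 15 + 4 + 2
  = 23

23


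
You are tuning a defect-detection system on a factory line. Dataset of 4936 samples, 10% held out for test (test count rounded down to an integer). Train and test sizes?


Test = ⌊4936·10/100⌋ = 493
Train = 4936 - 493 = 4443

Train: 4443, Test: 493


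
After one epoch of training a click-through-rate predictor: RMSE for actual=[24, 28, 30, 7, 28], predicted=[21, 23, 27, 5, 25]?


MSE = 56/5 = 11.2
RMSE = √(56/5) = 3.3466

3.3466


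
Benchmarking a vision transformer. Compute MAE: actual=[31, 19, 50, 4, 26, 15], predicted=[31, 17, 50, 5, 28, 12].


Absolute errors: |31-31|=0, |19-17|=2, |50-50|=0, |4-5|=1, |26-28|=2, |15-12|=3
Sum = 8
MAE = 8/6 = 4/3

4/3


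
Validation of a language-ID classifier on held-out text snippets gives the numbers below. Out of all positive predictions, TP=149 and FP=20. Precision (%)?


Precision = TP/(TP+FP)
= 149/(149+20)
= 149/169 = 88.17%

88.17%


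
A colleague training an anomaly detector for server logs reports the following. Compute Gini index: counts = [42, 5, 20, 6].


Probabilities: [42/73, 5/73, 20/73, 6/73] ≈ [0.5753, 0.0685, 0.274, 0.0822]
Σpᵢ² = (1764 + 25 + 400 + 36)/73² = 2225/5329
Gini = 1 - Σpᵢ² = 1 - 2225/5329 = 0.5825

0.5825


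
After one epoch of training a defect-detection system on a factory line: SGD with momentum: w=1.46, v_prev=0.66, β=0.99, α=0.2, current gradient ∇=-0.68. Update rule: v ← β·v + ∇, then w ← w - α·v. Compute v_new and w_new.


v_new = 0.99·0.66 - 0.68 = 0.6534 - 0.68 = -0.0266
w_new = 1.46 - 0.2·-0.0266 = 1.46 + 0.00532 = 1.46532

v_new=-0.0266, w_new=1.46532


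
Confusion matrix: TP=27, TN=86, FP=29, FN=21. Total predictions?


Total = TP + TN + FP + FN
= 27 + 86 + 29 + 21
= 163
(Predicted positive: 56, predicted negative: 107)

163


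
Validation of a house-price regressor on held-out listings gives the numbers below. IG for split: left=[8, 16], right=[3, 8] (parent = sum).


Parent = [11, 24], H_parent = 0.8981
H_left = 0.9183 (n=24), H_right = 0.8454 (n=11)
H_children = (24/35)·0.9183 + (11/35)·0.8454 = 0.8954
IG = 0.8981 - 0.8954 = 0.0027

0.0027


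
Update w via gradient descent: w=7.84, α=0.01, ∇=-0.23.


w_new = w - α·∇
= 7.84 - 0.01·-0.23
= 7.84 + 0.0023
= 7.8423

7.8423


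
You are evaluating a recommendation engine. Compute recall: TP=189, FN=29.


Recall = TP/(TP+FN)
= 189/(189+29)
= 189/218 = 86.7%

86.7%


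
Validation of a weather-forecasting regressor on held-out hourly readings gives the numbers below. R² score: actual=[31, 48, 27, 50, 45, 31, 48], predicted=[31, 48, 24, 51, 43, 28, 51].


ȳ = 40
SS_res = Σ(y-ŷ)² = 32
SS_tot = Σ(y-ȳ)² = 584
R² = 1 - SS_res/SS_tot = 1 - 0.0548 = 0.9452

0.9452


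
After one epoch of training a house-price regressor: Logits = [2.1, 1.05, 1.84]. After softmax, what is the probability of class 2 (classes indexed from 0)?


Exponentials: e^2.1=8.1662, e^1.05=2.8577, e^1.84=6.2965
Sum = 17.3204
Softmax = [0.4715, 0.165, 0.3635]
p[2] = 6.2965/17.3204 = 0.3635

0.3635


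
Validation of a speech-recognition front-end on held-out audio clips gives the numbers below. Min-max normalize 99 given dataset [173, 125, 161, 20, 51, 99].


min=20, max=173
(99-20)/(173-20) = 79/153 = 0.5163

0.5163


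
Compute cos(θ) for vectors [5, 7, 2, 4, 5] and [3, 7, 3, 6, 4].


A·B = 5·3 + 7·7 + 2·3 + 4·6 + 5·4 = 114
‖A‖ = √119 = 10.9087, ‖B‖ = √119 = 10.9087
cos = 114/(√119·√119) = 114/√14161 = 0.958

0.958


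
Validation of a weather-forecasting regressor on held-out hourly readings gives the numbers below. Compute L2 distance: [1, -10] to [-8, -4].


d = √((1+ 8)² + (-10+ 4)²)
  = √(81 + 36)
  = √117 = 10.8167

10.8167


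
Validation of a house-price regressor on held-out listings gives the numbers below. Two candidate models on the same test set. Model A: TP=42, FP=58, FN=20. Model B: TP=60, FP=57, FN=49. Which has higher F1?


Model A: P=42/100=0.42, R=42/62=0.6774, F1=2PR/(P+R)=2TP/(2TP+FP+FN)=84/162=0.5185
Model B: P=60/117=0.5128, R=60/109=0.5505, F1=2PR/(P+R)=2TP/(2TP+FP+FN)=120/226=0.531
0.5185 < 0.531 → Model B

Model B


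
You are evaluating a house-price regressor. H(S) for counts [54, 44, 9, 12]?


Probabilities: [54/119, 44/119, 9/119, 12/119] ≈ [0.4538, 0.3697, 0.0756, 0.1008]
H = -((54/119)·log₂(54/119) + (44/119)·log₂(44/119) + (9/119)·log₂(9/119) + (12/119)·log₂(12/119))
  = 1.6635 bits

1.6635 bits


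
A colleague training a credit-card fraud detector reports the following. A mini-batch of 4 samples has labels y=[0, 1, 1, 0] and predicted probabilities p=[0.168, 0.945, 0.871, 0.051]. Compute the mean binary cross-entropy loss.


L[0] = -ln(1-0.168) = -ln(0.832) = 0.1839
L[1] = -ln(0.945) = 0.0566
L[2] = -ln(0.871) = 0.1381
L[3] = -ln(1-0.051) = -ln(0.949) = 0.0523
mean = (0.1839 + 0.0566 + 0.1381 + 0.0523)/4 = 0.1077

0.1077


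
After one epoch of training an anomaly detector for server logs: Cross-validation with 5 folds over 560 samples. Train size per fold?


Fold size = 560/5 = 112
Training per fold = 560 - 112 = 448

448


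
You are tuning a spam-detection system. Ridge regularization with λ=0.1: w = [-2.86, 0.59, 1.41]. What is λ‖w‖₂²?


‖w‖₂² = (-2.86)² + (0.59)² + (1.41)²
     = 8.1796 + 0.3481 + 1.9881
     = 10.5158
λ·‖w‖₂² = 0.1·10.5158 = 1.05158

1.05158


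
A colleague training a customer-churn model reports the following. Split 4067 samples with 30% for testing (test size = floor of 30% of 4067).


Test = ⌊4067·30/100⌋ = 1220
Train = 4067 - 1220 = 2847

Train: 2847, Test: 1220


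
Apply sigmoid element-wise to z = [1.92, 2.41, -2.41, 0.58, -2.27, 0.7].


σ(1.92) = 1/(1+e^-1.92) = 0.8721
σ(2.41) = 1/(1+e^-2.41) = 0.9176
σ(-2.41) = 1/(1+e^2.41) = 0.0824
σ(0.58) = 1/(1+e^-0.58) = 0.6411
σ(-2.27) = 1/(1+e^2.27) = 0.0936
σ(0.7) = 1/(1+e^-0.7) = 0.6682
result = [0.8721, 0.9176, 0.0824, 0.6411, 0.0936, 0.6682]

[0.8721, 0.9176, 0.0824, 0.6411, 0.0936, 0.6682]


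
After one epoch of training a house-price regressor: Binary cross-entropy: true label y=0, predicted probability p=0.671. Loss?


BCE = -[y·ln(p) + (1-y)·ln(1-p)]
= -0 - 1·ln(1-0.671)
= -ln(0.329) = 1.1117

1.1117


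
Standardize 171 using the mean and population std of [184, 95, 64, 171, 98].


μ = 122.4, σ = 46.7187
z = (171 - 122.4)/46.7187 = 1.0403

1.0403


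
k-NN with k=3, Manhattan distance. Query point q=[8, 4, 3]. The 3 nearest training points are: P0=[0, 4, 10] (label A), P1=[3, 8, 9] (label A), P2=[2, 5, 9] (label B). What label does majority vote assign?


d(q,P0) = 15  (label A)
d(q,P1) = 15  (label A)
d(q,P2) = 13  (label B)
Votes: A=2, B=1
Majority → A

A


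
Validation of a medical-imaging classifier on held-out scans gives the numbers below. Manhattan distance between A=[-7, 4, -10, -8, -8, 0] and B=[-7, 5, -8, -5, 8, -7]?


d = |-7+ 7| + |4-5| + |-10+ 8| + |-8+ 5| + |-8-8| + |0+ 7|
  = 0 + 1 + 2 + 3 + 16 + 7
  = 29

29


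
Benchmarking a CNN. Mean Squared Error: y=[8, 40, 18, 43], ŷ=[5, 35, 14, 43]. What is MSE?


Squared errors: (8-5)²=9, (40-35)²=25, (18-14)²=16, (43-43)²=0
Sum = 50
MSE = 50/4 = 25/2

25/2


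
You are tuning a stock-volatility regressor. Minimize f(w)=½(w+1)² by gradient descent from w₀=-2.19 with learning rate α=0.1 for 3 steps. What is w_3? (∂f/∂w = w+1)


step 1: grad = -2.19+1 = -1.19; w = -2.19 - 0.1·(-1.19) = -2.071
step 2: grad = -2.071+1 = -1.071; w = -2.071 - 0.1·(-1.071) = -1.9639
step 3: grad = -1.9639+1 = -0.9639; w = -1.9639 - 0.1·(-0.9639) = -1.86751

-1.86751


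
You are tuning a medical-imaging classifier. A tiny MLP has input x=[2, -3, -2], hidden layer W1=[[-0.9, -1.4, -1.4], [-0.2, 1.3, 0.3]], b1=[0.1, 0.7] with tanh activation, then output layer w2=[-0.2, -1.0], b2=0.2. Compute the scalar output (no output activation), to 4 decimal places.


z1[0] = (-0.9)·(2) + (-1.4)·(-3) + (-1.4)·(-2) + 0.1 = 5.3
z1[1] = (-0.2)·(2) + (1.3)·(-3) + (0.3)·(-2) + 0.7 = -4.2
h = tanh(z1) = [1.0, -0.9996]
output = (-0.2)·(1.0) + (-1.0)·(-0.9996) + 0.2 = 0.9996

0.9996


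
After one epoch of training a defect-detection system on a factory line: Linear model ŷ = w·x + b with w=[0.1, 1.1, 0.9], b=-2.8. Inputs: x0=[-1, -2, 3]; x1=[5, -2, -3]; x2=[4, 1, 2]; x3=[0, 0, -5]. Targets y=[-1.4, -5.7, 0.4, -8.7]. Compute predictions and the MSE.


ŷ0 = (0.1)·(-1) + (1.1)·(-2) + (0.9)·(3) - 2.8 = -2.4
ŷ1 = (0.1)·(5) + (1.1)·(-2) + (0.9)·(-3) - 2.8 = -7.2
ŷ2 = (0.1)·(4) + (1.1)·(1) + (0.9)·(2) - 2.8 = 0.5
ŷ3 = (0.1)·(0) + (1.1)·(0) + (0.9)·(-5) - 2.8 = -7.3
errors² = [1.0, 2.25, 0.01, 1.96]
MSE = 5.2200/4 = 1.305

1.305


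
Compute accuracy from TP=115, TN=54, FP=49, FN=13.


Accuracy = (TP+TN)/(TP+TN+FP+FN)
= (115+54)/(231)
= 169/231 = 73.16%

73.16%


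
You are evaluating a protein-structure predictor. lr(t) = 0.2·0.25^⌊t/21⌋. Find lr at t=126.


n_drops = ⌊126/21⌋ = 6
lr = 0.2·0.25^6 = 0.2·0.000244140625 = 0.000048828125

0.000048828125


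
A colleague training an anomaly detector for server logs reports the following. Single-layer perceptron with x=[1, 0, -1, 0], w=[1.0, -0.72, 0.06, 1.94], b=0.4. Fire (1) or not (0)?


z = (1)·(1.0) + (0)·(-0.72) + (-1)·(0.06) + (0)·(1.94) + 0.4
  = 1.34
step(z) = 1 (z≥0)

1


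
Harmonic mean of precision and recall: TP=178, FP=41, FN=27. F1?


Precision = 178/219 = 0.8128
Recall = 178/205 = 0.8683
F1 = 2·P·R/(P+R) = 2·TP/(2·TP+FP+FN) = 356/(356+41+27) = 356/424 = 0.8396

0.8396


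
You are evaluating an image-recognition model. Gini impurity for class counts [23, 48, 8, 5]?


Probabilities: [23/84, 48/84, 8/84, 5/84] ≈ [0.2738, 0.5714, 0.0952, 0.0595]
Σpᵢ² = (529 + 2304 + 64 + 25)/84² = 2922/7056
Gini = 1 - Σpᵢ² = 1 - 2922/7056 = 0.5859

0.5859


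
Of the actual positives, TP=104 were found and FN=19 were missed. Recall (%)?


Recall = TP/(TP+FN)
= 104/(104+19)
= 104/123 = 84.55%

84.55%


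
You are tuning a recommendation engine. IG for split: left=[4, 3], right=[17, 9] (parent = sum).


Parent = [21, 12], H_parent = 0.9457
H_left = 0.9852 (n=7), H_right = 0.9306 (n=26)
H_children = (7/33)·0.9852 + (26/33)·0.9306 = 0.9422
IG = 0.9457 - 0.9422 = 0.0035

0.0035


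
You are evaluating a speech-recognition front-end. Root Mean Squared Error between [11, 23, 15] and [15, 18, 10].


MSE = 66/3 = 22
RMSE = √(66/3) = 4.6904

4.6904


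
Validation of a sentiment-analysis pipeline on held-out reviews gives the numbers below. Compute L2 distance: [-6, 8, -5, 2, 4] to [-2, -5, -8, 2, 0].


d = √((-6+ 2)² + (8+ 5)² + (-5+ 8)² + (2-2)² + (4-0)²)
  = √(16 + 169 + 9 + 0 + 16)
  = √210 = 14.4914

14.4914


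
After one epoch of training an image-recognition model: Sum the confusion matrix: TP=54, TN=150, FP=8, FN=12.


Total = TP + TN + FP + FN
= 54 + 150 + 8 + 12
= 224
(Predicted positive: 62, predicted negative: 162)

224


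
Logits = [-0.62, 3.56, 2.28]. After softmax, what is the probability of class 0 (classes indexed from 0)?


Exponentials: e^-0.62=0.5379, e^3.56=35.1632, e^2.28=9.7767
Sum = 45.4778
Softmax = [0.0118, 0.7732, 0.215]
p[0] = 0.5379/45.4778 = 0.0118

0.0118


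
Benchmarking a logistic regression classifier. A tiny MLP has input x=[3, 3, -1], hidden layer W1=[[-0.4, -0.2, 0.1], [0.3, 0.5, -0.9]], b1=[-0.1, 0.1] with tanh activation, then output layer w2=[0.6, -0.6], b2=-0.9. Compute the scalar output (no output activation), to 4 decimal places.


z1[0] = (-0.4)·(3) + (-0.2)·(3) + (0.1)·(-1) - 0.1 = -2.0
z1[1] = (0.3)·(3) + (0.5)·(3) + (-0.9)·(-1) + 0.1 = 3.4
h = tanh(z1) = [-0.964, 0.9978]
output = (0.6)·(-0.964) + (-0.6)·(0.9978) - 0.9 = -2.0771

-2.0771


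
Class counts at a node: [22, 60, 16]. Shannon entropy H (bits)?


Probabilities: [22/98, 60/98, 16/98] ≈ [0.2245, 0.6122, 0.1633]
H = -((22/98)·log₂(22/98) + (60/98)·log₂(60/98) + (16/98)·log₂(16/98))
  = 1.3441 bits

1.3441 bits


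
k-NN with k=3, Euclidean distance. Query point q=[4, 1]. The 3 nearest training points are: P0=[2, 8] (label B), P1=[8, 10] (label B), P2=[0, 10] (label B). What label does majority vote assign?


d(q,P0) = 7.2801  (label B)
d(q,P1) = 9.8489  (label B)
d(q,P2) = 9.8489  (label B)
Votes: A=0, B=3
Majority → B

B


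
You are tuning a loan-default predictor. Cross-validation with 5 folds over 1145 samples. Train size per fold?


Fold size = 1145/5 = 229
Training per fold = 1145 - 229 = 916

916


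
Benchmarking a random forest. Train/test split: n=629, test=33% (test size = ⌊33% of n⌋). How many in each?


Test = ⌊629·33/100⌋ = 207
Train = 629 - 207 = 422

Train: 422, Test: 207
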